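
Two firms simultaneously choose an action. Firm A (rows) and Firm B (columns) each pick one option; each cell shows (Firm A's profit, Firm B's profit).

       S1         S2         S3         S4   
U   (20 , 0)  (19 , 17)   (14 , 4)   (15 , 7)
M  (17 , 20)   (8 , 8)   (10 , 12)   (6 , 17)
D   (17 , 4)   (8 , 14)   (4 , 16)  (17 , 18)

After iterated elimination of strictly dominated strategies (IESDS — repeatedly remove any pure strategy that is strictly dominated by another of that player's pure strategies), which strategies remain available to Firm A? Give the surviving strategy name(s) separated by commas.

For Firm A, U strictly dominates M on the remaining columns (S1: 20>17, S2: 19>8, S3: 14>10, S4: 15>6); eliminate M.
Column S1 is eliminated: S2 beats it against every remaining row (U: 17>0, D: 14>4).
For Firm B, S4 strictly dominates S3 on the remaining rows (U: 7>4, D: 18>16); eliminate S3.
Among the remaining strategies, none is strictly dominated by another pure strategy of the same player, so the elimination stops.
Surviving strategies — Firm A: {U, D}; Firm B: {S2, S4}.

U, D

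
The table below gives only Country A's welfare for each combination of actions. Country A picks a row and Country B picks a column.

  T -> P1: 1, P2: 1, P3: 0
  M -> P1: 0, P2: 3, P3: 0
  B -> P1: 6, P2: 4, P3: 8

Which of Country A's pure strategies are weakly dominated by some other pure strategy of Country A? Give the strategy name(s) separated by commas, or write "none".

T: dominated, since B does at least as well everywhere (P1: 6>1, P2: 4>1, P3: 8>0).
B weakly dominates M — P1: 6>0, P2: 4>3, P3: 8>0.
B: no other strategy beats it everywhere (T at P1 (6>1); M at P1 (6>0)).

T, M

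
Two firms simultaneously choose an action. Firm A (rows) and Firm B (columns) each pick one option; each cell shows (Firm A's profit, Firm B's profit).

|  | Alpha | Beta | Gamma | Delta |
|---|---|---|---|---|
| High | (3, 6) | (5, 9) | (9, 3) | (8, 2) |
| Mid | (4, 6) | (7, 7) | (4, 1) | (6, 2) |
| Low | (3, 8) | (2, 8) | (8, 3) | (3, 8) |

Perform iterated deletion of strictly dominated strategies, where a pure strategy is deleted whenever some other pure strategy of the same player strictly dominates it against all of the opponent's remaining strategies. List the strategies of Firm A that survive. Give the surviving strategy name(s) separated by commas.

Firm B's strategy Gamma is strictly dominated by Alpha (High: 6>3, Mid: 6>1, Low: 8>3) and is removed.
Firm A's strategy Low is strictly dominated by Mid (Alpha: 4>3, Beta: 7>2, Delta: 6>3) and is removed.
For Firm B, Beta strictly dominates Alpha on the remaining rows (High: 9>6, Mid: 7>6); eliminate Alpha.
For Firm B, Beta strictly dominates Delta on the remaining rows (High: 9>2, Mid: 7>2); eliminate Delta.
For Firm A, Mid strictly dominates High on the remaining columns (Beta: 7>5); eliminate High.
Among the remaining strategies, none is strictly dominated by another pure strategy of the same player, so the elimination stops.
Surviving strategies — Firm A: {Mid}; Firm B: {Beta}.

Mid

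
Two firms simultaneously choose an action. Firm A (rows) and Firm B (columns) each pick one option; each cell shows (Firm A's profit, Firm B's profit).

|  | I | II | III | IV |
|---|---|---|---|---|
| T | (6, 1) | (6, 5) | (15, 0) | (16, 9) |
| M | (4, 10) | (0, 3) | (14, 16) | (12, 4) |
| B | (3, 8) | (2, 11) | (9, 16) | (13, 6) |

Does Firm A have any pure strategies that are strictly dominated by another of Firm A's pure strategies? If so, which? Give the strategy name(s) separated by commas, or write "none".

T: no other strategy beats it everywhere (M at I (6>4); B at I (6>3)).
T strictly dominates M — I: 6>4, II: 6>0, III: 15>14, IV: 16>12.
B: dominated, since T does at least as well everywhere (I: 6>3, II: 6>2, III: 15>9, IV: 16>13).

M, B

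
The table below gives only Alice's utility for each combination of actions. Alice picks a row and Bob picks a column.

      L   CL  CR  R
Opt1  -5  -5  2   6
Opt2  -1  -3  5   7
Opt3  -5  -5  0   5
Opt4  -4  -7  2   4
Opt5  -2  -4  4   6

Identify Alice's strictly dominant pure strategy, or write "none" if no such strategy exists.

Opt2

Opt2 vs Opt1: L: -1>-5, CL: -3>-5, CR: 5>2, R: 7>6.
Opt2 vs Opt3: L: -1>-5, CL: -3>-5, CR: 5>0, R: 7>5.
Opt2 vs Opt4: L: -1>-4, CL: -3>-7, CR: 5>2, R: 7>4.
Opt2 vs Opt5: L: -1>-2, CL: -3>-4, CR: 5>4, R: 7>6.
Opt2 strictly beats every other strategy against every opponent action, so it is strictly dominant.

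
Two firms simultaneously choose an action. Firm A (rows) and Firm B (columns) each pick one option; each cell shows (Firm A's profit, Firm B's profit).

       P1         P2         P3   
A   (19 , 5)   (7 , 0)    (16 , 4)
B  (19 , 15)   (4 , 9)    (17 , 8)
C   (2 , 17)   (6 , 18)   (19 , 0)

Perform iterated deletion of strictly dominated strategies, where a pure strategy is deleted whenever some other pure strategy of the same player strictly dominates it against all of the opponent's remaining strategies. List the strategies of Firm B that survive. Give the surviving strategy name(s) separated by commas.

P1

Firm B's strategy P3 is strictly dominated by P1 (A: 5>4, B: 15>8, C: 17>0) and is removed.
Row C is eliminated: A beats it against every remaining column (P1: 19>2, P2: 7>6).
For Firm B, P1 strictly dominates P2 on the remaining rows (A: 5>0, B: 15>9); eliminate P2.
Among the remaining strategies, none is strictly dominated by another pure strategy of the same player, so the elimination stops.
Surviving strategies — Firm A: {A, B}; Firm B: {P1}.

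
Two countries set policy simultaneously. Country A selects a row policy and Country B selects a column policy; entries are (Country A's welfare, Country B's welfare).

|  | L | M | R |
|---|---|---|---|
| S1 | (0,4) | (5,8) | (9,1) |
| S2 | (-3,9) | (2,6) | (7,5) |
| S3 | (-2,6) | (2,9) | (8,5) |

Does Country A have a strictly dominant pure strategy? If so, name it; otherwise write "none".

S1 vs S2: L: 0>-3, M: 5>2, R: 9>7.
S1 vs S3: L: 0>-2, M: 5>2, R: 9>8.
S1 strictly beats every other strategy against every opponent action, so it is strictly dominant.

S1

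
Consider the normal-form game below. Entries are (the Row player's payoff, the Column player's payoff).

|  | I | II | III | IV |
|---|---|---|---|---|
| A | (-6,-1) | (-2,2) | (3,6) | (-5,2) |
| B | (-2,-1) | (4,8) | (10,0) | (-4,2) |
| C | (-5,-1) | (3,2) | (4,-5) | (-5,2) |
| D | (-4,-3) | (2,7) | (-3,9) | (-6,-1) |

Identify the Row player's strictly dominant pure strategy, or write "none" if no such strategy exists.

B

B vs A: I: -2>-6, II: 4>-2, III: 10>3, IV: -4>-5.
B vs C: I: -2>-5, II: 4>3, III: 10>4, IV: -4>-5.
B vs D: I: -2>-4, II: 4>2, III: 10>-3, IV: -4>-6.
B strictly beats every other strategy against every opponent action, so it is strictly dominant.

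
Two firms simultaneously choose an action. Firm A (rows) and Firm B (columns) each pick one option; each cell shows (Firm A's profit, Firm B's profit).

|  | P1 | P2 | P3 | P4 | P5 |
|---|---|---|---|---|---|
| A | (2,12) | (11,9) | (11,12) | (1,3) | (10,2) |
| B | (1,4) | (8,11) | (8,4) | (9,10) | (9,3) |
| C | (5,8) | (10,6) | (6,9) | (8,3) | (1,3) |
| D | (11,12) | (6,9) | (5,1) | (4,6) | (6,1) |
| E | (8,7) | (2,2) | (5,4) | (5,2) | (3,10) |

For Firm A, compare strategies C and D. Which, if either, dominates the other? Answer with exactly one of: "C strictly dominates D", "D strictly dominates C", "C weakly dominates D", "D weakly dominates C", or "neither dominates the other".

Compare C to D across every action of Firm B: P1: 5<11, P2: 10>6, P3: 6>5, P4: 8>4, P5: 1<6.
C does better at P2, P3, P4 but worse at P1, P5; neither strategy dominates the other.

neither dominates the other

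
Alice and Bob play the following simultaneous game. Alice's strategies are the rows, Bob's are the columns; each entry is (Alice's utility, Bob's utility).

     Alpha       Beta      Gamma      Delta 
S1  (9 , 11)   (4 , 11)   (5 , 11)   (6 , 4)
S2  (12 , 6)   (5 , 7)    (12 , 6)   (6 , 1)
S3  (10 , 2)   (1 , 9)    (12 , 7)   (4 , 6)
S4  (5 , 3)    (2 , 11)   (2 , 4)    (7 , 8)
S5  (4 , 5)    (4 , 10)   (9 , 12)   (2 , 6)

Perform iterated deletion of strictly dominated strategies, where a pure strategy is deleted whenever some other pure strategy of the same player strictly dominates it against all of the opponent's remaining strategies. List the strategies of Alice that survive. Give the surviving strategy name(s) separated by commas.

Row S5 is eliminated: S2 beats it against every remaining column (Alpha: 12>4, Beta: 5>4, Gamma: 12>9, Delta: 6>2).
For Bob, Beta strictly dominates Delta on the remaining rows (S1: 11>4, S2: 7>1, S3: 9>6, S4: 11>8); eliminate Delta.
For Alice, S2 strictly dominates S1 on the remaining columns (Alpha: 12>9, Beta: 5>4, Gamma: 12>5); eliminate S1.
For Alice, S2 strictly dominates S4 on the remaining columns (Alpha: 12>5, Beta: 5>2, Gamma: 12>2); eliminate S4.
Bob's strategy Alpha is strictly dominated by Beta (S2: 7>6, S3: 9>2) and is removed.
Column Gamma is eliminated: Beta beats it against every remaining row (S2: 7>6, S3: 9>7).
Alice's strategy S3 is strictly dominated by S2 (Beta: 5>1) and is removed.
Among the remaining strategies, none is strictly dominated by another pure strategy of the same player, so the elimination stops.
Surviving strategies — Alice: {S2}; Bob: {Beta}.

S2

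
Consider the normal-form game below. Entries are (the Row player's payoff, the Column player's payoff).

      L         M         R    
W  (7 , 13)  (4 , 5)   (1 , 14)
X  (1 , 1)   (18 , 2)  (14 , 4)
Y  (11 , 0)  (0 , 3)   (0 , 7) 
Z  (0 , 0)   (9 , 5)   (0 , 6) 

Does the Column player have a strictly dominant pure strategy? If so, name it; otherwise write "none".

R

R vs L: W: 14>13, X: 4>1, Y: 7>0, Z: 6>0.
R vs M: W: 14>5, X: 4>2, Y: 7>3, Z: 6>5.
R strictly beats every other strategy against every opponent action, so it is strictly dominant.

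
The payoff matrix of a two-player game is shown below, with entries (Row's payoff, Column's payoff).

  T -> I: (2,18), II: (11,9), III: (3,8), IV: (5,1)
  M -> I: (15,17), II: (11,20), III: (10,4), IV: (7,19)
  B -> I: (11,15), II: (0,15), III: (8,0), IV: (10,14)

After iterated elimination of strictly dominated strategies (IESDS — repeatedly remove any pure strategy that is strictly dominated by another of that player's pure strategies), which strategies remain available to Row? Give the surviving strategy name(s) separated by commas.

Column III is eliminated: I beats it against every remaining row (T: 18>8, M: 17>4, B: 15>0).
Column IV is eliminated: II beats it against every remaining row (T: 9>1, M: 20>19, B: 15>14).
Row's strategy B is strictly dominated by M (I: 15>11, II: 11>0) and is removed.
Among the remaining strategies, none is strictly dominated by another pure strategy of the same player, so the elimination stops.
Surviving strategies — Row: {T, M}; Column: {I, II}.

T, M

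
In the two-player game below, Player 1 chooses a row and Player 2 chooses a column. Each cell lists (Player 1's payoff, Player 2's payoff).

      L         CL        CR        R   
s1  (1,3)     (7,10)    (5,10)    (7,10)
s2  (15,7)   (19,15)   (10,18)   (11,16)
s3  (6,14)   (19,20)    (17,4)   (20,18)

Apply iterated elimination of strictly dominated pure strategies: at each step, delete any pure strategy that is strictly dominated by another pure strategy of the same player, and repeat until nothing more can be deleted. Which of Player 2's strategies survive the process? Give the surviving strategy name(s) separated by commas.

Row s1 is eliminated: s2 beats it against every remaining column (L: 15>1, CL: 19>7, CR: 10>5, R: 11>7).
For Player 2, CL strictly dominates L on the remaining rows (s2: 15>7, s3: 20>14); eliminate L.
Among the remaining strategies, none is strictly dominated by another pure strategy of the same player, so the elimination stops.
Surviving strategies — Player 1: {s2, s3}; Player 2: {CL, CR, R}.

CL, CR, R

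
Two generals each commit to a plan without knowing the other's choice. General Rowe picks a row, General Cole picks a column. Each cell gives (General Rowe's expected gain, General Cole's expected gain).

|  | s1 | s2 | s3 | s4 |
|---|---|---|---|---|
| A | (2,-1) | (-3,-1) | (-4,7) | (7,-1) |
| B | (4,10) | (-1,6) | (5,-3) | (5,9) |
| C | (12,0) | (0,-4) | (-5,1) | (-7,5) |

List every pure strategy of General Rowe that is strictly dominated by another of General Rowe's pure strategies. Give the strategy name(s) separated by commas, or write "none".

Nothing dominates A: B at s4 (7>5); C at s3 (-4>-5).
B is not dominated — it holds its own against A at s1 (4>2); C at s3 (5>-5).
C is not dominated — it holds its own against A at s1 (12>2); B at s1 (12>4).

none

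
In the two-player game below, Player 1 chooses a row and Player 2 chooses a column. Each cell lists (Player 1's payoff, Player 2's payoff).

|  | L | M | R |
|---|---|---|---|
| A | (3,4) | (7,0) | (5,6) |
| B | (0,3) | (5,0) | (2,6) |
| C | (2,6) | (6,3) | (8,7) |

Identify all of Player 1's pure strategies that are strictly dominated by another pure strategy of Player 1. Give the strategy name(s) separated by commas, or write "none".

Nothing dominates A: B at L (3>0); C at L (3>2).
A strictly dominates B — L: 3>0, M: 7>5, R: 5>2.
C: no other strategy beats it everywhere (A at R (8>5); B at L (2>0)).

B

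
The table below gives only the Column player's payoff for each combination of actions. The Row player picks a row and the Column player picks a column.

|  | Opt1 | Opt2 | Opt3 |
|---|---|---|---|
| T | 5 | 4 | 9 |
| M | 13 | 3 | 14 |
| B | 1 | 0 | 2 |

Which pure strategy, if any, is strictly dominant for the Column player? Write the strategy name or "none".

Opt3 vs Opt1: T: 9>5, M: 14>13, B: 2>1.
Opt3 vs Opt2: T: 9>4, M: 14>3, B: 2>0.
Opt3 strictly beats every other strategy against every opponent action, so it is strictly dominant.

Opt3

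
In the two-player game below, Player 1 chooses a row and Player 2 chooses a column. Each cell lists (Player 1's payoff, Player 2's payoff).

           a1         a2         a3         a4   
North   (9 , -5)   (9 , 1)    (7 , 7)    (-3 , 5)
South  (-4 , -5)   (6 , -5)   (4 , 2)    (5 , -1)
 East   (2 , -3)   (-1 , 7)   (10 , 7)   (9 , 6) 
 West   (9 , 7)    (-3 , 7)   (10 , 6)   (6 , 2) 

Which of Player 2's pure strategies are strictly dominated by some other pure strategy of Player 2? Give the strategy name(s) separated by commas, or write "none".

a4

Nothing dominates a1: a2 at South (-5=-5); a3 at West (7>6); a4 at West (7>2).
a2: no other strategy beats it everywhere (a1 at North (1>-5); a3 at East (7=7); a4 at East (7>6)).
Nothing dominates a3: a1 at North (7>-5); a2 at North (7>1); a4 at North (7>5).
a3 strictly dominates a4 — North: 7>5, South: 2>-1, East: 7>6, West: 6>2.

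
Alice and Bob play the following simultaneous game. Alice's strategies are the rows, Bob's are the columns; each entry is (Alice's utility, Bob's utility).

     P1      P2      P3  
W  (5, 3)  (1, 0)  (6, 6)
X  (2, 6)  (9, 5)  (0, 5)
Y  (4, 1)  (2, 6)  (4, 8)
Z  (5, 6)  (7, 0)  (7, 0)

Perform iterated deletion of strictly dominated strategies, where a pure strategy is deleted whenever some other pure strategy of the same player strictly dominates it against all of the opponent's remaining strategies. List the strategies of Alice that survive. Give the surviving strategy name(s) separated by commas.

Alice's strategy Y is strictly dominated by Z (P1: 5>4, P2: 7>2, P3: 7>4) and is removed.
Column P2 is eliminated: P1 beats it against every remaining row (W: 3>0, X: 6>5, Z: 6>0).
Row X is eliminated: W beats it against every remaining column (P1: 5>2, P3: 6>0).
Among the remaining strategies, none is strictly dominated by another pure strategy of the same player, so the elimination stops.
Surviving strategies — Alice: {W, Z}; Bob: {P1, P3}.

W, Z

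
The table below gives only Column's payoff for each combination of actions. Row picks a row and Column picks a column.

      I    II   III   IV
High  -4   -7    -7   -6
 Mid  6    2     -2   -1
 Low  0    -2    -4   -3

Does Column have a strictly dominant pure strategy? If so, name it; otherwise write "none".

I

I vs II: High: -4>-7, Mid: 6>2, Low: 0>-2.
I vs III: High: -4>-7, Mid: 6>-2, Low: 0>-4.
I vs IV: High: -4>-6, Mid: 6>-1, Low: 0>-3.
I strictly beats every other strategy against every opponent action, so it is strictly dominant.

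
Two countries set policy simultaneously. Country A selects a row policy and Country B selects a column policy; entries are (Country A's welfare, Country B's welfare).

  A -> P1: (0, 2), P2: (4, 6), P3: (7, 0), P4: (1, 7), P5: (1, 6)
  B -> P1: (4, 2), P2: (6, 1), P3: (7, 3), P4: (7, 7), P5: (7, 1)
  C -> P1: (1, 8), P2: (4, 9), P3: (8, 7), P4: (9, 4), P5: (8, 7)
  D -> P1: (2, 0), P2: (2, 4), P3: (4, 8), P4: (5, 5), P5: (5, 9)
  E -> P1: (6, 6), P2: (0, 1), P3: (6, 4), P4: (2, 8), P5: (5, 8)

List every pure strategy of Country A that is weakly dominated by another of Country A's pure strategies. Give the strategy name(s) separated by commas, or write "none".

A is weakly dominated by B (P1: 4>0, P2: 6>4, P3: 7=7, P4: 7>1, P5: 7>1).
Nothing dominates B: A at P1 (4>0); C at P1 (4>1); D at P1 (4>2); E at P2 (6>0).
C is not dominated — it holds its own against A at P1 (1>0); B at P3 (8>7); D at P2 (4>2); E at P2 (4>0).
D is weakly dominated by B (P1: 4>2, P2: 6>2, P3: 7>4, P4: 7>5, P5: 7>5).
Nothing dominates E: A at P1 (6>0); B at P1 (6>4); C at P1 (6>1); D at P1 (6>2).

A, D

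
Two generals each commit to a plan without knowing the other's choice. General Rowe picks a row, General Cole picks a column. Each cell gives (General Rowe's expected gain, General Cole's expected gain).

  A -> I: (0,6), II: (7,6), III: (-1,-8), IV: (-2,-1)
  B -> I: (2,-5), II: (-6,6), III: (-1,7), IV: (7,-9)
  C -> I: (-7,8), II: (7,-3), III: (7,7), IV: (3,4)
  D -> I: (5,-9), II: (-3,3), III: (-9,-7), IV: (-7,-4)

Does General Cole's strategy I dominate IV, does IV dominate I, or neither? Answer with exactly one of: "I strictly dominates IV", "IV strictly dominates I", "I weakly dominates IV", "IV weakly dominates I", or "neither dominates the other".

neither dominates the other

I's payoffs vs IV's, by General Rowe's action — A: 6>-1, B: -5>-9, C: 8>4, D: -9<-4.
I does better at A, B, C but worse at D; neither strategy dominates the other.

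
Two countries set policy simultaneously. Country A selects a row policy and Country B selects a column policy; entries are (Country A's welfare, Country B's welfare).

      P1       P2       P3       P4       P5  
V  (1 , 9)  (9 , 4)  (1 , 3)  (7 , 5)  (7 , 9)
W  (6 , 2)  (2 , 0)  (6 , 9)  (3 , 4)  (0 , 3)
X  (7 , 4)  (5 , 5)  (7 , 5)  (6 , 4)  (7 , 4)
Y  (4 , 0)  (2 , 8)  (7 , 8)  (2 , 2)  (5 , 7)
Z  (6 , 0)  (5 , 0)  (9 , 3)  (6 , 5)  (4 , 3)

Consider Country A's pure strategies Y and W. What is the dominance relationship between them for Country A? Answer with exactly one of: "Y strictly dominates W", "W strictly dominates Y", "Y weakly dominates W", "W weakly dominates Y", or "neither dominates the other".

neither dominates the other

Y's payoffs vs W's, by Country B's action — P1: 4<6, P2: 2=2, P3: 7>6, P4: 2<3, P5: 5>0.
Y does better at P3, P5 but worse at P1, P4; neither strategy dominates the other.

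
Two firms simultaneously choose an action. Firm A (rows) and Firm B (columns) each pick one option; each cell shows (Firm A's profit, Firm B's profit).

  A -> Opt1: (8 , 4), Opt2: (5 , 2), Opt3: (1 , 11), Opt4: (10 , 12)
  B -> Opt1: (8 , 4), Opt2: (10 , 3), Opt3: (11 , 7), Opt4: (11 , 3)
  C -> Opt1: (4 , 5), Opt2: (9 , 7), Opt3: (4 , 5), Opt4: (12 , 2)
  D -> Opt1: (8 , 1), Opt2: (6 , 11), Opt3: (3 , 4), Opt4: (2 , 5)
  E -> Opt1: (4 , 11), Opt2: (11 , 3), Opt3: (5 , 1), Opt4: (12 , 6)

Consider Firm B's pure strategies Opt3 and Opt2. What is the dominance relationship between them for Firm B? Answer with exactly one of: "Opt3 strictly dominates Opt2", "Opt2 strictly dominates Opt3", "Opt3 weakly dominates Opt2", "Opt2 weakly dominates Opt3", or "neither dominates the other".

Compare Opt3 to Opt2 across each opponent action: A: 11>2, B: 7>3, C: 5<7, D: 4<11, E: 1<3.
Opt3 does better at A, B but worse at C, D, E; neither strategy dominates the other.

neither dominates the other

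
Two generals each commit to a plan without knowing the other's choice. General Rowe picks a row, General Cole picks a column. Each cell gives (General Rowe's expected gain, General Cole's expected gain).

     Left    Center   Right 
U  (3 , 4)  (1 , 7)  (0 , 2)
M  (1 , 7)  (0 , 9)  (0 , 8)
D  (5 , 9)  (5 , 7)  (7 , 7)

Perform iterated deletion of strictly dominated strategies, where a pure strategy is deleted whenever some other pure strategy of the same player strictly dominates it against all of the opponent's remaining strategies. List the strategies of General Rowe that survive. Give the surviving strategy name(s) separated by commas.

Row U is eliminated: D beats it against every remaining column (Left: 5>3, Center: 5>1, Right: 7>0).
For General Rowe, D strictly dominates M on the remaining columns (Left: 5>1, Center: 5>0, Right: 7>0); eliminate M.
For General Cole, Left strictly dominates Center on the remaining rows (D: 9>7); eliminate Center.
Column Right is eliminated: Left beats it against every remaining row (D: 9>7).
Among the remaining strategies, none is strictly dominated by another pure strategy of the same player, so the elimination stops.
Surviving strategies — General Rowe: {D}; General Cole: {Left}.

D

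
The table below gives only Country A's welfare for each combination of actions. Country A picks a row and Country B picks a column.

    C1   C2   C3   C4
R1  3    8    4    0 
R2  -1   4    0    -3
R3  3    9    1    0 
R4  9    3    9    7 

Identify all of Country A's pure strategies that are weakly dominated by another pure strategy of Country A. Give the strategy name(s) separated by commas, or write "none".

R2

R1 is not dominated — it holds its own against R2 at C1 (3>-1); R3 at C3 (4>1); R4 at C2 (8>3).
R1 weakly dominates R2 — C1: 3>-1, C2: 8>4, C3: 4>0, C4: 0>-3.
Nothing dominates R3: R1 at C2 (9>8); R2 at C1 (3>-1); R4 at C2 (9>3).
R4 is not dominated — it holds its own against R1 at C1 (9>3); R2 at C1 (9>-1); R3 at C1 (9>3).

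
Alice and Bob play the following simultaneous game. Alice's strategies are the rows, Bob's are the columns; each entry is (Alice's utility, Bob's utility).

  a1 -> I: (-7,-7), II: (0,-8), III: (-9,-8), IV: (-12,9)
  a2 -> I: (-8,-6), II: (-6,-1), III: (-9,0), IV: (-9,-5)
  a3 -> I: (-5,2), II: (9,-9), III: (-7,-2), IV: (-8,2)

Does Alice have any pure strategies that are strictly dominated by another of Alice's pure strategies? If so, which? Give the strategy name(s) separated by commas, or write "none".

a1, a2

a1: dominated, since a3 does at least as well everywhere (I: -5>-7, II: 9>0, III: -7>-9, IV: -8>-12).
a2 is strictly dominated by a3 (I: -5>-8, II: 9>-6, III: -7>-9, IV: -8>-9).
a3 is not dominated — it holds its own against a1 at I (-5>-7); a2 at I (-5>-8).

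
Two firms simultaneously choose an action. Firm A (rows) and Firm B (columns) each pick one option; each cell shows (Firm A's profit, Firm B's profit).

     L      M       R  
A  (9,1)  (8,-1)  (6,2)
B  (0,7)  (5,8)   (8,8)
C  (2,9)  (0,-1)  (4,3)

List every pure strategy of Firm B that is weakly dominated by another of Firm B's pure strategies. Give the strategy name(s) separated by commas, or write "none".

L is not dominated — it holds its own against M at A (1>-1); R at C (9>3).
M: dominated, since R does at least as well everywhere (A: 2>-1, B: 8=8, C: 3>-1).
Nothing dominates R: L at A (2>1); M at A (2>-1).

M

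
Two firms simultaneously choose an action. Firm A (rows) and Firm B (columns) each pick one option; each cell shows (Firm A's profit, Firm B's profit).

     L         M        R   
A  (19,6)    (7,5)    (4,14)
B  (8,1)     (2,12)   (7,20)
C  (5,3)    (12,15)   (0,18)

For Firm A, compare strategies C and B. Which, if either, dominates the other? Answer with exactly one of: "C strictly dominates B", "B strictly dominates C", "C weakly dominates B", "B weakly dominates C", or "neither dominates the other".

C's payoffs vs B's, by Firm B's action — L: 5<8, M: 12>2, R: 0<7.
C does better at M but worse at L, R; neither strategy dominates the other.

neither dominates the other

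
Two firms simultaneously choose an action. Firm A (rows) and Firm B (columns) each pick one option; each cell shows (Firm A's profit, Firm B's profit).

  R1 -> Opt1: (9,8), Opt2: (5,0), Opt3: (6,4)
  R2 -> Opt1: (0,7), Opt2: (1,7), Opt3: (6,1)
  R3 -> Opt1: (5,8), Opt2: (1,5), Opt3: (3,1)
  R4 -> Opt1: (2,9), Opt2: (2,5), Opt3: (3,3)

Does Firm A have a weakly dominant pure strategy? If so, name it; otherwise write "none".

R1 vs R2: Opt1: 9>0, Opt2: 5>1, Opt3: 6=6.
R1 vs R3: Opt1: 9>5, Opt2: 5>1, Opt3: 6>3.
R1 vs R4: Opt1: 9>2, Opt2: 5>2, Opt3: 6>3.
R1 is at least as good as every other strategy against every opponent action, so it is weakly dominant.

R1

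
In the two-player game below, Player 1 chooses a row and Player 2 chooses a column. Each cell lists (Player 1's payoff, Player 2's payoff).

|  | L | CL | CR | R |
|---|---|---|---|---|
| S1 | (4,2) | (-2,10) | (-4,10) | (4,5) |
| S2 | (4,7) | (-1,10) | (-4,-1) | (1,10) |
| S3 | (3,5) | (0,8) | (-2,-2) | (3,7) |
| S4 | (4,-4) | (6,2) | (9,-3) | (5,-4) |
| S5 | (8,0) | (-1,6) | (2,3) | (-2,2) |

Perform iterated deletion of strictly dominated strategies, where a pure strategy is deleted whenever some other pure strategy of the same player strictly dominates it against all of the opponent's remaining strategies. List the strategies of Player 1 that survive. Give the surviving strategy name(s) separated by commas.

S4

Player 1's strategy S3 is strictly dominated by S4 (L: 4>3, CL: 6>0, CR: 9>-2, R: 5>3) and is removed.
For Player 2, CL strictly dominates L on the remaining rows (S1: 10>2, S2: 10>7, S4: 2>-4, S5: 6>0); eliminate L.
Player 1's strategy S1 is strictly dominated by S4 (CL: 6>-2, CR: 9>-4, R: 5>4) and is removed.
Player 1's strategy S2 is strictly dominated by S4 (CL: 6>-1, CR: 9>-4, R: 5>1) and is removed.
Player 1's strategy S5 is strictly dominated by S4 (CL: 6>-1, CR: 9>2, R: 5>-2) and is removed.
Player 2's strategy CR is strictly dominated by CL (S4: 2>-3) and is removed.
For Player 2, CL strictly dominates R on the remaining rows (S4: 2>-4); eliminate R.
Among the remaining strategies, none is strictly dominated by another pure strategy of the same player, so the elimination stops.
Surviving strategies — Player 1: {S4}; Player 2: {CL}.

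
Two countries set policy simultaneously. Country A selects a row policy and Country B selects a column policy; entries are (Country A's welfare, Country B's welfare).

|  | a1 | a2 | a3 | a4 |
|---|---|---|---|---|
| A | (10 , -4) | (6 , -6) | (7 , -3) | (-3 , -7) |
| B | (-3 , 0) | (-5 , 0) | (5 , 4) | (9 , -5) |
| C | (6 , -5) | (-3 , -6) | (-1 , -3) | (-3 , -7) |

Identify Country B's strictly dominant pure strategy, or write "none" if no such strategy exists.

a3

a3 vs a1: A: -3>-4, B: 4>0, C: -3>-5.
a3 vs a2: A: -3>-6, B: 4>0, C: -3>-6.
a3 vs a4: A: -3>-7, B: 4>-5, C: -3>-7.
a3 strictly beats every other strategy against every opponent action, so it is strictly dominant.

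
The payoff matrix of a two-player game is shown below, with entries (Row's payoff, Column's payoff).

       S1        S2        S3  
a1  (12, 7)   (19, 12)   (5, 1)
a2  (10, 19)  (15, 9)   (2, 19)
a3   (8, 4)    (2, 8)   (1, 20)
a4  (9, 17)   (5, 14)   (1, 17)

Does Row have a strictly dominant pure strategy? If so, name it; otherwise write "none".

a1 vs a2: S1: 12>10, S2: 19>15, S3: 5>2.
a1 vs a3: S1: 12>8, S2: 19>2, S3: 5>1.
a1 vs a4: S1: 12>9, S2: 19>5, S3: 5>1.
a1 strictly beats every other strategy against every opponent action, so it is strictly dominant.

a1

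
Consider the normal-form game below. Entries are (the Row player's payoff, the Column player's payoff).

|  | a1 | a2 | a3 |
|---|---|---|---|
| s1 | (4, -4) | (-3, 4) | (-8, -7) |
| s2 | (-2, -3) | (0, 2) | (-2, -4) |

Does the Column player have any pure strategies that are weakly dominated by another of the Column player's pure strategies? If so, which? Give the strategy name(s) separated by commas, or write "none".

a1: dominated, since a2 does at least as well everywhere (s1: 4>-4, s2: 2>-3).
Nothing dominates a2: a1 at s1 (4>-4); a3 at s1 (4>-7).
a3: dominated, since a1 does at least as well everywhere (s1: -4>-7, s2: -3>-4).

a1, a3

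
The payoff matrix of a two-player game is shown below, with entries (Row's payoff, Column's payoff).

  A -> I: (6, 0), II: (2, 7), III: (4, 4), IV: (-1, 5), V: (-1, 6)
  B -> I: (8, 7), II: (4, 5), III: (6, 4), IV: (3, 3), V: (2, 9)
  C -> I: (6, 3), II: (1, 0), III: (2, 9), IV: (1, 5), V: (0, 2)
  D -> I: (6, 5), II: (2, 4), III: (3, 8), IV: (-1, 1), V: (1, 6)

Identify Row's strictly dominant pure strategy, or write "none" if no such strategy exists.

B

B vs A: I: 8>6, II: 4>2, III: 6>4, IV: 3>-1, V: 2>-1.
B vs C: I: 8>6, II: 4>1, III: 6>2, IV: 3>1, V: 2>0.
B vs D: I: 8>6, II: 4>2, III: 6>3, IV: 3>-1, V: 2>1.
B strictly beats every other strategy against every opponent action, so it is strictly dominant.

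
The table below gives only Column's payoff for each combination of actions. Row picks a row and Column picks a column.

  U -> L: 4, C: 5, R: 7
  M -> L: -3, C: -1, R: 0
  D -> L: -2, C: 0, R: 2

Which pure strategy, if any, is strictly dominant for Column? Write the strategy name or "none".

R vs L: U: 7>4, M: 0>-3, D: 2>-2.
R vs C: U: 7>5, M: 0>-1, D: 2>0.
R strictly beats every other strategy against every opponent action, so it is strictly dominant.

R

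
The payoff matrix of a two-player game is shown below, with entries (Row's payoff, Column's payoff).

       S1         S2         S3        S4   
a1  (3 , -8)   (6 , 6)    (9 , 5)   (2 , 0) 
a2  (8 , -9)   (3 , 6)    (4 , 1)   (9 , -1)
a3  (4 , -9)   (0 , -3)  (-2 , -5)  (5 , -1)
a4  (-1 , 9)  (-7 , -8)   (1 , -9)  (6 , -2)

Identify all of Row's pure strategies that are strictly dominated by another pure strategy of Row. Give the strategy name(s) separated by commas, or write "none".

a3, a4

a1: no other strategy beats it everywhere (a2 at S2 (6>3); a3 at S2 (6>0); a4 at S1 (3>-1)).
Nothing dominates a2: a1 at S1 (8>3); a3 at S1 (8>4); a4 at S1 (8>-1).
a3 is strictly dominated by a2 (S1: 8>4, S2: 3>0, S3: 4>-2, S4: 9>5).
a4: dominated, since a2 does at least as well everywhere (S1: 8>-1, S2: 3>-7, S3: 4>1, S4: 9>6).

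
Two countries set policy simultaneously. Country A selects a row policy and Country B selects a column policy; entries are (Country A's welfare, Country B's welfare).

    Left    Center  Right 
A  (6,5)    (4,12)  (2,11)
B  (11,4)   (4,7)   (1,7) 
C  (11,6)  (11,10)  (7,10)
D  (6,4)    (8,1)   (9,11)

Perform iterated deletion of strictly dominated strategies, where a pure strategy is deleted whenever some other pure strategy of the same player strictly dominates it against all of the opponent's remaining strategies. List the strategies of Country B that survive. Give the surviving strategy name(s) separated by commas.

Row A is eliminated: C beats it against every remaining column (Left: 11>6, Center: 11>4, Right: 7>2).
Country B's strategy Left is strictly dominated by Right (B: 7>4, C: 10>6, D: 11>4) and is removed.
Country A's strategy B is strictly dominated by C (Center: 11>4, Right: 7>1) and is removed.
Among the remaining strategies, none is strictly dominated by another pure strategy of the same player, so the elimination stops.
Surviving strategies — Country A: {C, D}; Country B: {Center, Right}.

Center, Right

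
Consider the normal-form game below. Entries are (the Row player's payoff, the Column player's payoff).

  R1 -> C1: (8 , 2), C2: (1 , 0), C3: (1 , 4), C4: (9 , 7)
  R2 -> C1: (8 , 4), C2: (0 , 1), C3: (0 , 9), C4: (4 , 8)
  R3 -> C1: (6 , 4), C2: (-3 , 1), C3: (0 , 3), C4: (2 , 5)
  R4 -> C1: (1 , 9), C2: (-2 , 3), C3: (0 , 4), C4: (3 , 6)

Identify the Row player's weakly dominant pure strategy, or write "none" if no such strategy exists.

R1

R1 vs R2: C1: 8=8, C2: 1>0, C3: 1>0, C4: 9>4.
R1 vs R3: C1: 8>6, C2: 1>-3, C3: 1>0, C4: 9>2.
R1 vs R4: C1: 8>1, C2: 1>-2, C3: 1>0, C4: 9>3.
R1 is at least as good as every other strategy against every opponent action, so it is weakly dominant.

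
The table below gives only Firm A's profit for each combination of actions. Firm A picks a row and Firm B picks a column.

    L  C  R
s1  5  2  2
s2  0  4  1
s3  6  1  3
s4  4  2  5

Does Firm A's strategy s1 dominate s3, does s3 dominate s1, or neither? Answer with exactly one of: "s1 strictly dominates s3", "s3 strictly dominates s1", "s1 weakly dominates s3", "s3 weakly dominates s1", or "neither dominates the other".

neither dominates the other

Compare s1 to s3 across every action of Firm B: L: 5<6, C: 2>1, R: 2<3.
s1 does better at C but worse at L, R; neither strategy dominates the other.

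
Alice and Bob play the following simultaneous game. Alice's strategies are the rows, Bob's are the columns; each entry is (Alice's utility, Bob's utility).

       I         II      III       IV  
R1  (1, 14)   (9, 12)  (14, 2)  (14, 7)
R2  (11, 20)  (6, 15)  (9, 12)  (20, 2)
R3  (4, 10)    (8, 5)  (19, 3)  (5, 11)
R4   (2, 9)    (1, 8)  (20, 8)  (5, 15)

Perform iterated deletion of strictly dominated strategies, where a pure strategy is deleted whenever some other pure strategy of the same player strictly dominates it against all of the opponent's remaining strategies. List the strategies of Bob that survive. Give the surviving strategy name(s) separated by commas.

Column II is eliminated: I beats it against every remaining row (R1: 14>12, R2: 20>15, R3: 10>5, R4: 9>8).
Bob's strategy III is strictly dominated by I (R1: 14>2, R2: 20>12, R3: 10>3, R4: 9>8) and is removed.
Row R1 is eliminated: R2 beats it against every remaining column (I: 11>1, IV: 20>14).
For Alice, R2 strictly dominates R3 on the remaining columns (I: 11>4, IV: 20>5); eliminate R3.
Row R4 is eliminated: R2 beats it against every remaining column (I: 11>2, IV: 20>5).
For Bob, I strictly dominates IV on the remaining rows (R2: 20>2); eliminate IV.
Among the remaining strategies, none is strictly dominated by another pure strategy of the same player, so the elimination stops.
Surviving strategies — Alice: {R2}; Bob: {I}.

I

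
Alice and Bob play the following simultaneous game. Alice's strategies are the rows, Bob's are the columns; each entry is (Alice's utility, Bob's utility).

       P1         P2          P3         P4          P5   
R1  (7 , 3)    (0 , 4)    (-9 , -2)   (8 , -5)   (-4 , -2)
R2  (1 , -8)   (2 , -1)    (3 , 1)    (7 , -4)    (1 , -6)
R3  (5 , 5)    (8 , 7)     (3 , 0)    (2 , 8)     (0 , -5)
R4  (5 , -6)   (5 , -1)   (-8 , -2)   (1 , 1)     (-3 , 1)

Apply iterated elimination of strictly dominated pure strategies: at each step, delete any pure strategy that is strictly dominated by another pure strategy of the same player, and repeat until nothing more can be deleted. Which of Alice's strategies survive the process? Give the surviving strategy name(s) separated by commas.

R1, R2, R3

Bob's strategy P1 is strictly dominated by P2 (R1: 4>3, R2: -1>-8, R3: 7>5, R4: -1>-6) and is removed.
Alice's strategy R4 is strictly dominated by R3 (P2: 8>5, P3: 3>-8, P4: 2>1, P5: 0>-3) and is removed.
Bob's strategy P5 is strictly dominated by P2 (R1: 4>-2, R2: -1>-6, R3: 7>-5) and is removed.
Among the remaining strategies, none is strictly dominated by another pure strategy of the same player, so the elimination stops.
Surviving strategies — Alice: {R1, R2, R3}; Bob: {P2, P3, P4}.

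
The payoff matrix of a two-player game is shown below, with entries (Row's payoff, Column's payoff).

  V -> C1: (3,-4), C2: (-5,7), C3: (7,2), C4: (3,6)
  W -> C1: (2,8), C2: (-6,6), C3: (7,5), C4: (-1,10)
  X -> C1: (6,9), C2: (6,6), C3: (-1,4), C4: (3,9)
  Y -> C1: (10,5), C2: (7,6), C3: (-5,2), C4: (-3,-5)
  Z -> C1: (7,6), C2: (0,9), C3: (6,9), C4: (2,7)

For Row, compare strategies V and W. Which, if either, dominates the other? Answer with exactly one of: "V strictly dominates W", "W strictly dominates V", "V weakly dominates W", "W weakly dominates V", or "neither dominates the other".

V weakly dominates W

V's payoffs vs W's, by Column's action — C1: 3>2, C2: -5>-6, C3: 7=7, C4: 3>-1.
V is at least as good everywhere and strictly better somewhere (tied only at C3), so V weakly but not strictly dominates W.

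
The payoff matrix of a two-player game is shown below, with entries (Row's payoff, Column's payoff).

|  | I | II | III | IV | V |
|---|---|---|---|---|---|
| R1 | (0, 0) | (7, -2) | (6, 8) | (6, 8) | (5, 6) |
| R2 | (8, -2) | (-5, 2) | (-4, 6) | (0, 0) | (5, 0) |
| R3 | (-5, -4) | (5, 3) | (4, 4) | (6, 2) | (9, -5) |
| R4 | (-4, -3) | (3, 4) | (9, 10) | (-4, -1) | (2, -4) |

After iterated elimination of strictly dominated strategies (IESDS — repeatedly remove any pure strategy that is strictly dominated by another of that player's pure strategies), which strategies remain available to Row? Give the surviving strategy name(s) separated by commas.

R1, R3, R4

Column I is eliminated: III beats it against every remaining row (R1: 8>0, R2: 6>-2, R3: 4>-4, R4: 10>-3).
Row R2 is eliminated: R3 beats it against every remaining column (II: 5>-5, III: 4>-4, IV: 6>0, V: 9>5).
For Column, III strictly dominates II on the remaining rows (R1: 8>-2, R3: 4>3, R4: 10>4); eliminate II.
Column V is eliminated: III beats it against every remaining row (R1: 8>6, R3: 4>-5, R4: 10>-4).
Among the remaining strategies, none is strictly dominated by another pure strategy of the same player, so the elimination stops.
Surviving strategies — Row: {R1, R3, R4}; Column: {III, IV}.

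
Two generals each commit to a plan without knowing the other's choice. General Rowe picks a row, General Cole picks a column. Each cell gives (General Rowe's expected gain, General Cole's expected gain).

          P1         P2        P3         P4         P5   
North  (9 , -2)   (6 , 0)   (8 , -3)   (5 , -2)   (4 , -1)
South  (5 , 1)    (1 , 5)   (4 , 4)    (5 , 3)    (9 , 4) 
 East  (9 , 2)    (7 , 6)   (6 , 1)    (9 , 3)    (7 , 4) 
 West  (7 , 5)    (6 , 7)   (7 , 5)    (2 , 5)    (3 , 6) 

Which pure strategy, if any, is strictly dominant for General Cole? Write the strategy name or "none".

P2

P2 vs P1: North: 0>-2, South: 5>1, East: 6>2, West: 7>5.
P2 vs P3: North: 0>-3, South: 5>4, East: 6>1, West: 7>5.
P2 vs P4: North: 0>-2, South: 5>3, East: 6>3, West: 7>5.
P2 vs P5: North: 0>-1, South: 5>4, East: 6>4, West: 7>6.
P2 strictly beats every other strategy against every opponent action, so it is strictly dominant.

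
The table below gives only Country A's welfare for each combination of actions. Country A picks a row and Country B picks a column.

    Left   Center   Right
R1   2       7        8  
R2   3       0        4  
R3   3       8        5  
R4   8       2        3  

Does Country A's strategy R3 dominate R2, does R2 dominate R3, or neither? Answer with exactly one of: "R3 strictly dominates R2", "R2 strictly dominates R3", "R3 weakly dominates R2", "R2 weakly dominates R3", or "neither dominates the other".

R3 weakly dominates R2

R3's payoffs vs R2's, by Country B's action — Left: 3=3, Center: 8>0, Right: 5>4.
R3 is at least as good everywhere and strictly better somewhere (tied only at Left), so R3 weakly but not strictly dominates R2.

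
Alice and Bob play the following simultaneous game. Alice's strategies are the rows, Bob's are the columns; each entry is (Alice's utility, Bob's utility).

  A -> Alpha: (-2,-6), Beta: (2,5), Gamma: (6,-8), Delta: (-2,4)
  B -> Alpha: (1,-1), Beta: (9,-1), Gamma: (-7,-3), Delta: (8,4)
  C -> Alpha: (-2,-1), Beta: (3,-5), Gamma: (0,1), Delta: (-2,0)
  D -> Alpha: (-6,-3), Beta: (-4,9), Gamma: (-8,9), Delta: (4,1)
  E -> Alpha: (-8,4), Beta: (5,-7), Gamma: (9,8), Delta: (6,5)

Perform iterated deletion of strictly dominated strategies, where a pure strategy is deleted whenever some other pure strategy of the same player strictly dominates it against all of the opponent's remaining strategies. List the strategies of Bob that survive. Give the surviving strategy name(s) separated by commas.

For Alice, B strictly dominates D on the remaining columns (Alpha: 1>-6, Beta: 9>-4, Gamma: -7>-8, Delta: 8>4); eliminate D.
For Bob, Delta strictly dominates Alpha on the remaining rows (A: 4>-6, B: 4>-1, C: 0>-1, E: 5>4); eliminate Alpha.
For Alice, E strictly dominates A on the remaining columns (Beta: 5>2, Gamma: 9>6, Delta: 6>-2); eliminate A.
Row C is eliminated: E beats it against every remaining column (Beta: 5>3, Gamma: 9>0, Delta: 6>-2).
Bob's strategy Beta is strictly dominated by Delta (B: 4>-1, E: 5>-7) and is removed.
Among the remaining strategies, none is strictly dominated by another pure strategy of the same player, so the elimination stops.
Surviving strategies — Alice: {B, E}; Bob: {Gamma, Delta}.

Gamma, Delta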